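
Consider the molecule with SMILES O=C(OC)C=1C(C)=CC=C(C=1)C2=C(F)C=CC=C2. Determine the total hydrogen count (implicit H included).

13

Walk through each heavy atom and fill implicit hydrogens from standard valence (C 4, N 3, O 2, S 2, halogen 1):
  atom 1: O, bond orders sum to 2 (valence 2) → 0 H
  atom 2: C, bond orders sum to 4 (valence 4) → 0 H
  atom 3: O, bond orders sum to 2 (valence 2) → 0 H
  atom 4: C, bond orders sum to 1 (valence 4) → 3 H
  atom 5: C, bond orders sum to 4 (valence 4) → 0 H
  atom 6: C, bond orders sum to 4 (valence 4) → 0 H
  atom 7: C, bond orders sum to 1 (valence 4) → 3 H
  atom 8: C, bond orders sum to 3 (valence 4) → 1 H
  atom 9: C, bond orders sum to 3 (valence 4) → 1 H
  atom 10: C, bond orders sum to 4 (valence 4) → 0 H
  atom 11: C, bond orders sum to 3 (valence 4) → 1 H
  atom 12: C, bond orders sum to 4 (valence 4) → 0 H
  atom 13: C, bond orders sum to 4 (valence 4) → 0 H
  atom 14: F (halogen, monovalent) → 0 H
  atom 15: C, bond orders sum to 3 (valence 4) → 1 H
  atom 16: C, bond orders sum to 3 (valence 4) → 1 H
  atom 17: C, bond orders sum to 3 (valence 4) → 1 H
  atom 18: C, bond orders sum to 3 (valence 4) → 1 H
Total hydrogens: 13.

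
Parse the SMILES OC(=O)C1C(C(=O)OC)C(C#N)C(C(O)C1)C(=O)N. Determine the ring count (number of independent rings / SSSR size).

In SMILES, each pair of matching ring-closure digits denotes one ring-closing bond; the number of such bonds equals the number of independent rings.
Ring-closure bonds here: 1.

1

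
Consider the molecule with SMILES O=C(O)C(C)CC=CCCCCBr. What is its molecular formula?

Walk through each heavy atom and fill implicit hydrogens from standard valence (C 4, N 3, O 2, S 2, halogen 1):
  atom 1: O, bond orders sum to 2 (valence 2) → 0 H
  atom 2: C, bond orders sum to 4 (valence 4) → 0 H
  atom 3: O, bond orders sum to 1 (valence 2) → 1 H
  atom 4: C, bond orders sum to 3 (valence 4) → 1 H
  atom 5: C, bond orders sum to 1 (valence 4) → 3 H
  atom 6: C, bond orders sum to 2 (valence 4) → 2 H
  atom 7: C, bond orders sum to 3 (valence 4) → 1 H
  atom 8: C, bond orders sum to 3 (valence 4) → 1 H
  atom 9: C, bond orders sum to 2 (valence 4) → 2 H
  atom 10: C, bond orders sum to 2 (valence 4) → 2 H
  atom 11: C, bond orders sum to 2 (valence 4) → 2 H
  atom 12: C, bond orders sum to 2 (valence 4) → 2 H
  atom 13: Br (halogen, monovalent) → 0 H
Totals → C:10, H:17, Br:1, O:2.
In Hill order: C10H17BrO2.

C10H17BrO2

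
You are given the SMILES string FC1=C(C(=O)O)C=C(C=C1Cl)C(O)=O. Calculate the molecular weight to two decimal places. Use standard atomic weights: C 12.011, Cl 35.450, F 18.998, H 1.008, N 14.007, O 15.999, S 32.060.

First, the molecular formula is C8H4ClFO4 (counting implicit H from valence).
  C: 8 × 12.011 = 96.088
  Cl: 1 × 35.450 = 35.450
  F: 1 × 18.998 = 18.998
  H: 4 × 1.008 = 4.032
  O: 4 × 15.999 = 63.996
Sum: 8×12.011 + 1×35.450 + 1×18.998 + 4×1.008 + 4×15.999 = 218.564 → 218.56 g/mol.

218.56 g/mol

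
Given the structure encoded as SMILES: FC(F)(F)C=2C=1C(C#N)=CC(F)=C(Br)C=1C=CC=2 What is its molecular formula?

C12H4BrF4N

Walk through each heavy atom and fill implicit hydrogens from standard valence (C 4, N 3, O 2, S 2, halogen 1):
  atom 1: F (halogen, monovalent) → 0 H
  atom 2: C, bond orders sum to 4 (valence 4) → 0 H
  atom 3: F (halogen, monovalent) → 0 H
  atom 4: F (halogen, monovalent) → 0 H
  atom 5: C, bond orders sum to 4 (valence 4) → 0 H
  atom 6: C, bond orders sum to 4 (valence 4) → 0 H
  atom 7: C, bond orders sum to 4 (valence 4) → 0 H
  atom 8: C, bond orders sum to 4 (valence 4) → 0 H
  atom 9: N, bond orders sum to 3 (valence 3) → 0 H
  atom 10: C, bond orders sum to 3 (valence 4) → 1 H
  atom 11: C, bond orders sum to 4 (valence 4) → 0 H
  atom 12: F (halogen, monovalent) → 0 H
  atom 13: C, bond orders sum to 4 (valence 4) → 0 H
  atom 14: Br (halogen, monovalent) → 0 H
  atom 15: C, bond orders sum to 4 (valence 4) → 0 H
  atom 16: C, bond orders sum to 3 (valence 4) → 1 H
  atom 17: C, bond orders sum to 3 (valence 4) → 1 H
  atom 18: C, bond orders sum to 3 (valence 4) → 1 H
Totals → C:12, H:4, Br:1, F:4, N:1.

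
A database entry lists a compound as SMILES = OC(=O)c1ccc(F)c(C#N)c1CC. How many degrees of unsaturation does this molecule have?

Molecular formula: C10H8FNO2.
DoU = (2C + 2 + N − H − X) / 2, where X is the halogen count and O/S are ignored.
    = (2·10 + 2 + 1 − 8 − 1) / 2 = 14 / 2 = 7.

7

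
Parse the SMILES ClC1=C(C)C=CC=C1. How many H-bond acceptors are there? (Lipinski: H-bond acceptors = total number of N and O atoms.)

N atoms: 0; O atoms: 0.
Lipinski HBA = 0 + 0 = 0.

0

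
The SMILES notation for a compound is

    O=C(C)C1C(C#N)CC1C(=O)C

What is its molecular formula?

Walk through each heavy atom and fill implicit hydrogens from standard valence (C 4, N 3, O 2, S 2, halogen 1):
  atom 1: O, bond orders sum to 2 (valence 2) → 0 H
  atom 2: C, bond orders sum to 4 (valence 4) → 0 H
  atom 3: C, bond orders sum to 1 (valence 4) → 3 H
  atom 4: C, bond orders sum to 3 (valence 4) → 1 H
  atom 5: C, bond orders sum to 3 (valence 4) → 1 H
  atom 6: C, bond orders sum to 4 (valence 4) → 0 H
  atom 7: N, bond orders sum to 3 (valence 3) → 0 H
  atom 8: C, bond orders sum to 2 (valence 4) → 2 H
  atom 9: C, bond orders sum to 3 (valence 4) → 1 H
  atom 10: C, bond orders sum to 4 (valence 4) → 0 H
  atom 11: O, bond orders sum to 2 (valence 2) → 0 H
  atom 12: C, bond orders sum to 1 (valence 4) → 3 H
Totals → C:9, H:11, N:1, O:2.
In Hill order: C9H11NO2.

C9H11NO2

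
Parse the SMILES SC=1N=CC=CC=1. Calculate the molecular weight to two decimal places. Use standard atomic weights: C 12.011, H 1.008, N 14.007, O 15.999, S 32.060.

First, the molecular formula is C5H5NS (counting implicit H from valence).
  C: 5 × 12.011 = 60.055
  H: 5 × 1.008 = 5.040
  N: 1 × 14.007 = 14.007
  S: 1 × 32.060 = 32.060
Sum: 5×12.011 + 5×1.008 + 1×14.007 + 1×32.060 = 111.162 → 111.16 g/mol.

111.16 g/mol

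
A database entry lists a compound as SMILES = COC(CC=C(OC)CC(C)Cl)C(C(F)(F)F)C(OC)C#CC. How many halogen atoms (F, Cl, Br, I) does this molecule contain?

Halogen atoms appear at heavy-atom positions 12, 15, 16, 17 (1×Cl, 3×F).
Other groups present: 1 alkene, 1 alkyne, 3 ether.
Halogen count: 4.

4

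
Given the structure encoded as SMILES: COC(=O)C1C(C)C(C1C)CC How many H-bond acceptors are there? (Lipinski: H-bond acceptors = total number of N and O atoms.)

N atoms: 0; O atoms: 2.
Lipinski HBA = 0 + 2 = 2.

2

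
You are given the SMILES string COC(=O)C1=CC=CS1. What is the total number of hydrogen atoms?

Walk through each heavy atom and fill implicit hydrogens from standard valence (C 4, N 3, O 2, S 2, halogen 1):
  atom 1: C, bond orders sum to 1 (valence 4) → 3 H
  atom 2: O, bond orders sum to 2 (valence 2) → 0 H
  atom 3: C, bond orders sum to 4 (valence 4) → 0 H
  atom 4: O, bond orders sum to 2 (valence 2) → 0 H
  atom 5: C, bond orders sum to 4 (valence 4) → 0 H
  atom 6: C, bond orders sum to 3 (valence 4) → 1 H
  atom 7: C, bond orders sum to 3 (valence 4) → 1 H
  atom 8: C, bond orders sum to 3 (valence 4) → 1 H
  atom 9: S, bond orders sum to 2 (valence 2) → 0 H
Total hydrogens: 6.

6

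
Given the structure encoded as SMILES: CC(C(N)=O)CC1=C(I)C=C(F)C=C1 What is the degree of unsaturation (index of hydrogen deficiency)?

5

Degree of unsaturation = (number of rings) + (number of π bonds).
Ring closures in the SMILES: 1.
π bonds: 4 double bonds (each 1 DoU) → 4 DoU from unsaturation.
Total DoU = 1 + 4 = 5.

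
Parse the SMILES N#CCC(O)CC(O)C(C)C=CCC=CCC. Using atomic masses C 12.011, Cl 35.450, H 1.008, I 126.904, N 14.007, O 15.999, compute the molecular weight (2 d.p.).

237.34 g/mol

First, the molecular formula is C14H23NO2 (counting implicit H from valence).
  C: 14 × 12.011 = 168.154
  H: 23 × 1.008 = 23.184
  N: 1 × 14.007 = 14.007
  O: 2 × 15.999 = 31.998
Sum: 14×12.011 + 23×1.008 + 1×14.007 + 2×15.999 = 237.343 → 237.34 g/mol.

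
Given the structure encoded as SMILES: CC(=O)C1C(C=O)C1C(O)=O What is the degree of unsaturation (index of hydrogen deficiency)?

4

Molecular formula: C7H8O4.
DoU = (2C + 2 + N − H − X) / 2, where X is the halogen count and O/S are ignored.
    = (2·7 + 2 + 0 − 8 − 0) / 2 = 8 / 2 = 4.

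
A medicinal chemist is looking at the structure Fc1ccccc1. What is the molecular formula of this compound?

C6H5F

Walk through each heavy atom and fill implicit hydrogens from standard valence (C 4, N 3, O 2, S 2, halogen 1); for lowercase aromatic atoms, an aromatic c carries 1 H when it has two neighbours and 0 H with three, and aromatic n carries 0 H:
  atom 1: F (halogen, monovalent) → 0 H
  atom 2: aromatic c, 3 neighbours → 0 H
  atom 3: aromatic c, 2 neighbours → 1 H
  atom 4: aromatic c, 2 neighbours → 1 H
  atom 5: aromatic c, 2 neighbours → 1 H
  atom 6: aromatic c, 2 neighbours → 1 H
  atom 7: aromatic c, 2 neighbours → 1 H
Totals → C:6, H:5, F:1.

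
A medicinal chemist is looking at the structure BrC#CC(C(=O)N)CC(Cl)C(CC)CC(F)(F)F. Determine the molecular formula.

C11H14BrClF3NO

Walk through each heavy atom and fill implicit hydrogens from standard valence (C 4, N 3, O 2, S 2, halogen 1):
  atom 1: Br (halogen, monovalent) → 0 H
  atom 2: C, bond orders sum to 4 (valence 4) → 0 H
  atom 3: C, bond orders sum to 4 (valence 4) → 0 H
  atom 4: C, bond orders sum to 3 (valence 4) → 1 H
  atom 5: C, bond orders sum to 4 (valence 4) → 0 H
  atom 6: O, bond orders sum to 2 (valence 2) → 0 H
  atom 7: N, bond orders sum to 1 (valence 3) → 2 H
  atom 8: C, bond orders sum to 2 (valence 4) → 2 H
  atom 9: C, bond orders sum to 3 (valence 4) → 1 H
  atom 10: Cl (halogen, monovalent) → 0 H
  atom 11: C, bond orders sum to 3 (valence 4) → 1 H
  atom 12: C, bond orders sum to 2 (valence 4) → 2 H
  atom 13: C, bond orders sum to 1 (valence 4) → 3 H
  atom 14: C, bond orders sum to 2 (valence 4) → 2 H
  atom 15: C, bond orders sum to 4 (valence 4) → 0 H
  atom 16: F (halogen, monovalent) → 0 H
  atom 17: F (halogen, monovalent) → 0 H
  atom 18: F (halogen, monovalent) → 0 H
Totals → C:11, H:14, Br:1, Cl:1, F:3, N:1, O:1.
In Hill order: C11H14BrClF3NO.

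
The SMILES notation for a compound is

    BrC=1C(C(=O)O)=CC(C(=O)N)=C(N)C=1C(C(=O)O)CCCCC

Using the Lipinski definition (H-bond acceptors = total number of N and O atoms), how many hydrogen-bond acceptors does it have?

7

N atoms: 2; O atoms: 5.
Lipinski HBA = 2 + 5 = 7.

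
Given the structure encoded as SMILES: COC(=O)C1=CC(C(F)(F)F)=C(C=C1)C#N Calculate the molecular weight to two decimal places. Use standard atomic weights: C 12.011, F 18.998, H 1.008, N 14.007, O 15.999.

229.16 g/mol

First, the molecular formula is C10H6F3NO2 (counting implicit H from valence).
  C: 10 × 12.011 = 120.110
  F: 3 × 18.998 = 56.994
  H: 6 × 1.008 = 6.048
  N: 1 × 14.007 = 14.007
  O: 2 × 15.999 = 31.998
Sum: 10×12.011 + 3×18.998 + 6×1.008 + 1×14.007 + 2×15.999 = 229.157 → 229.16 g/mol.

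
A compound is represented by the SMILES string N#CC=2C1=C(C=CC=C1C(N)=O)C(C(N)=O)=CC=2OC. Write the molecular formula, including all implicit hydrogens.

C14H11N3O3

Walk through each heavy atom and fill implicit hydrogens from standard valence (C 4, N 3, O 2, S 2, halogen 1):
  atom 1: N, bond orders sum to 3 (valence 3) → 0 H
  atom 2: C, bond orders sum to 4 (valence 4) → 0 H
  atom 3: C, bond orders sum to 4 (valence 4) → 0 H
  atom 4: C, bond orders sum to 4 (valence 4) → 0 H
  atom 5: C, bond orders sum to 4 (valence 4) → 0 H
  atom 6: C, bond orders sum to 3 (valence 4) → 1 H
  atom 7: C, bond orders sum to 3 (valence 4) → 1 H
  atom 8: C, bond orders sum to 3 (valence 4) → 1 H
  atom 9: C, bond orders sum to 4 (valence 4) → 0 H
  atom 10: C, bond orders sum to 4 (valence 4) → 0 H
  atom 11: N, bond orders sum to 1 (valence 3) → 2 H
  atom 12: O, bond orders sum to 2 (valence 2) → 0 H
  atom 13: C, bond orders sum to 4 (valence 4) → 0 H
  atom 14: C, bond orders sum to 4 (valence 4) → 0 H
  atom 15: N, bond orders sum to 1 (valence 3) → 2 H
  atom 16: O, bond orders sum to 2 (valence 2) → 0 H
  atom 17: C, bond orders sum to 3 (valence 4) → 1 H
  atom 18: C, bond orders sum to 4 (valence 4) → 0 H
  atom 19: O, bond orders sum to 2 (valence 2) → 0 H
  atom 20: C, bond orders sum to 1 (valence 4) → 3 H
Totals → C:14, H:11, N:3, O:3.
In Hill order: C14H11N3O3.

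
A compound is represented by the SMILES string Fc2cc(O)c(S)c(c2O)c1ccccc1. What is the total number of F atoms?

Scan the SMILES for F atoms (remember two-letter symbols like Cl and Br are single atoms).
Fluorine count: 1.

1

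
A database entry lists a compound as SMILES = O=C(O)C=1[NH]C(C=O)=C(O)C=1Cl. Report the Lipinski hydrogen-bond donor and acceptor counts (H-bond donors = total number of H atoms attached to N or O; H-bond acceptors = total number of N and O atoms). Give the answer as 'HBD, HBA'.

Donors: find every N or O and count the H atoms it carries.
  atom 1 (O): bond orders sum to 2 → 0 H
  atom 3 (O): bond orders sum to 1 → 1 H
  atom 5 (N): bond orders sum to 2 → 1 H
  atom 8 (O): bond orders sum to 2 → 0 H
  atom 10 (O): bond orders sum to 1 → 1 H
Lipinski HBD = 3.
Acceptors: N atoms = 1, O atoms = 4 → HBA = 5.

3, 5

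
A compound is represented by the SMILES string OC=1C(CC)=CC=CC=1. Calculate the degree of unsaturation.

4

Molecular formula: C8H10O.
DoU = (2C + 2 + N − H − X) / 2, where X is the halogen count and O/S are ignored.
    = (2·8 + 2 + 0 − 10 − 0) / 2 = 8 / 2 = 4.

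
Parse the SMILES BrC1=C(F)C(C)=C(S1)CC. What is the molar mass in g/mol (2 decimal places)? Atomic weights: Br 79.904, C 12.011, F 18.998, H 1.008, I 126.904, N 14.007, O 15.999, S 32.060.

223.10 g/mol

First, the molecular formula is C7H8BrFS (counting implicit H from valence).
  Br: 1 × 79.904 = 79.904
  C: 7 × 12.011 = 84.077
  F: 1 × 18.998 = 18.998
  H: 8 × 1.008 = 8.064
  S: 1 × 32.060 = 32.060
Sum: 1×79.904 + 7×12.011 + 1×18.998 + 8×1.008 + 1×32.060 = 223.103 → 223.10 g/mol.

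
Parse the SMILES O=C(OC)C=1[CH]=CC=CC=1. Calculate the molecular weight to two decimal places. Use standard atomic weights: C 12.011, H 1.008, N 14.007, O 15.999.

136.15 g/mol

First, the molecular formula is C8H8O2 (counting implicit H from valence).
  C: 8 × 12.011 = 96.088
  H: 8 × 1.008 = 8.064
  O: 2 × 15.999 = 31.998
Sum: 8×12.011 + 8×1.008 + 2×15.999 = 136.150 → 136.15 g/mol.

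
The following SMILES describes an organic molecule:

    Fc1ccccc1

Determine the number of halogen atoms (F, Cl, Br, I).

1

Halogen atoms appear at heavy-atom position 1 (1×F).
Halogen count: 1.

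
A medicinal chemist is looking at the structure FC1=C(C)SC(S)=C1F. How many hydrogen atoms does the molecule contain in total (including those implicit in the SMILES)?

Walk through each heavy atom and fill implicit hydrogens from standard valence (C 4, N 3, O 2, S 2, halogen 1):
  atom 1: F (halogen, monovalent) → 0 H
  atom 2: C, bond orders sum to 4 (valence 4) → 0 H
  atom 3: C, bond orders sum to 4 (valence 4) → 0 H
  atom 4: C, bond orders sum to 1 (valence 4) → 3 H
  atom 5: S, bond orders sum to 2 (valence 2) → 0 H
  atom 6: C, bond orders sum to 4 (valence 4) → 0 H
  atom 7: S, bond orders sum to 1 (valence 2) → 1 H
  atom 8: C, bond orders sum to 4 (valence 4) → 0 H
  atom 9: F (halogen, monovalent) → 0 H
Total hydrogens: 4.

4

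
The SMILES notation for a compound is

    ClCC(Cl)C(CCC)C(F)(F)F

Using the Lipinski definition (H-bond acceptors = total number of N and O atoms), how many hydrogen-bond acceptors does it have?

0

N atoms: 0; O atoms: 0.
Lipinski HBA = 0 + 0 = 0.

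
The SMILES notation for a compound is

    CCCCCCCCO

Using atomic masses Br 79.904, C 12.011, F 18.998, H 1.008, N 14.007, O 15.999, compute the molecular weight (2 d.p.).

130.23 g/mol

First, the molecular formula is C8H18O (counting implicit H from valence).
  C: 8 × 12.011 = 96.088
  H: 18 × 1.008 = 18.144
  O: 1 × 15.999 = 15.999
Sum: 8×12.011 + 18×1.008 + 1×15.999 = 130.231 → 130.23 g/mol.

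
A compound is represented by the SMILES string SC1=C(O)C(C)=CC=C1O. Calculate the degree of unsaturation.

Molecular formula: C7H8O2S.
DoU = (2C + 2 + N − H − X) / 2, where X is the halogen count and O/S are ignored.
    = (2·7 + 2 + 0 − 8 − 0) / 2 = 8 / 2 = 4.

4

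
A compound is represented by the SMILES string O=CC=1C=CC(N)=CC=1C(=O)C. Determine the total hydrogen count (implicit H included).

Walk through each heavy atom and fill implicit hydrogens from standard valence (C 4, N 3, O 2, S 2, halogen 1):
  atom 1: O, bond orders sum to 2 (valence 2) → 0 H
  atom 2: C, bond orders sum to 3 (valence 4) → 1 H
  atom 3: C, bond orders sum to 4 (valence 4) → 0 H
  atom 4: C, bond orders sum to 3 (valence 4) → 1 H
  atom 5: C, bond orders sum to 3 (valence 4) → 1 H
  atom 6: C, bond orders sum to 4 (valence 4) → 0 H
  atom 7: N, bond orders sum to 1 (valence 3) → 2 H
  atom 8: C, bond orders sum to 3 (valence 4) → 1 H
  atom 9: C, bond orders sum to 4 (valence 4) → 0 H
  atom 10: C, bond orders sum to 4 (valence 4) → 0 H
  atom 11: O, bond orders sum to 2 (valence 2) → 0 H
  atom 12: C, bond orders sum to 1 (valence 4) → 3 H
Total hydrogens: 9.

9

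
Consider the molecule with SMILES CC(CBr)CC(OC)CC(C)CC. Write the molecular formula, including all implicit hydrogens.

C11H23BrO

Walk through each heavy atom and fill implicit hydrogens from standard valence (C 4, N 3, O 2, S 2, halogen 1):
  atom 1: C, bond orders sum to 1 (valence 4) → 3 H
  atom 2: C, bond orders sum to 3 (valence 4) → 1 H
  atom 3: C, bond orders sum to 2 (valence 4) → 2 H
  atom 4: Br (halogen, monovalent) → 0 H
  atom 5: C, bond orders sum to 2 (valence 4) → 2 H
  atom 6: C, bond orders sum to 3 (valence 4) → 1 H
  atom 7: O, bond orders sum to 2 (valence 2) → 0 H
  atom 8: C, bond orders sum to 1 (valence 4) → 3 H
  atom 9: C, bond orders sum to 2 (valence 4) → 2 H
  atom 10: C, bond orders sum to 3 (valence 4) → 1 H
  atom 11: C, bond orders sum to 1 (valence 4) → 3 H
  atom 12: C, bond orders sum to 2 (valence 4) → 2 H
  atom 13: C, bond orders sum to 1 (valence 4) → 3 H
Totals → C:11, H:23, Br:1, O:1.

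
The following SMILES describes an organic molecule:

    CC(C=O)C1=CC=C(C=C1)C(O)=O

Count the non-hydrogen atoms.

13

Every atom symbol written in the SMILES (organic subset) is one heavy atom; implicit H are not written.
Heavy atoms by element → C:10, O:3.
Total: 13.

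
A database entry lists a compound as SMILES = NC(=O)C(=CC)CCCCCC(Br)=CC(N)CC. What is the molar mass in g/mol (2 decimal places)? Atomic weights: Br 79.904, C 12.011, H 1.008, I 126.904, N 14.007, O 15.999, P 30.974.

First, the molecular formula is C14H25BrN2O (counting implicit H from valence).
  Br: 1 × 79.904 = 79.904
  C: 14 × 12.011 = 168.154
  H: 25 × 1.008 = 25.200
  N: 2 × 14.007 = 28.014
  O: 1 × 15.999 = 15.999
Sum: 1×79.904 + 14×12.011 + 25×1.008 + 2×14.007 + 1×15.999 = 317.271 → 317.27 g/mol.

317.27 g/mol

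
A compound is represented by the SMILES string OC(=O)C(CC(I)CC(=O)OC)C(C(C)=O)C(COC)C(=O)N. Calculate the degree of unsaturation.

4

Molecular formula: C14H22INO7.
DoU = (2C + 2 + N − H − X) / 2, where X is the halogen count and O/S are ignored.
    = (2·14 + 2 + 1 − 22 − 1) / 2 = 8 / 2 = 4.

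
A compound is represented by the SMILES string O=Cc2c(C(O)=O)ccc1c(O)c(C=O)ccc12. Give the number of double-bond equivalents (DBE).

Molecular formula: C13H8O5.
DoU = (2C + 2 + N − H − X) / 2, where X is the halogen count and O/S are ignored.
    = (2·13 + 2 + 0 − 8 − 0) / 2 = 20 / 2 = 10.

10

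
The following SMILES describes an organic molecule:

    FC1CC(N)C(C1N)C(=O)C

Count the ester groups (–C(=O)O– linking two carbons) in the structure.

0

Scan the SMILES for the ester motif — none present.
Groups that are present: 1 ketone, 2 primary amine.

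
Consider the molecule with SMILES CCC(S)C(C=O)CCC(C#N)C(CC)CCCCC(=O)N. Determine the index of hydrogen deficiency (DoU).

Degree of unsaturation = (number of rings) + (number of π bonds).
Ring closures in the SMILES: 0.
π bonds: 2 double bonds (each 1 DoU), 1 triple bond (each 2 DoU) → 4 DoU from unsaturation.
Total DoU = 0 + 4 = 4.

4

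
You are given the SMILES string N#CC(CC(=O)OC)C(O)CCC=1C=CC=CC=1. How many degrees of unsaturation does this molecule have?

Degree of unsaturation = (number of rings) + (number of π bonds).
Ring closures in the SMILES: 1.
π bonds: 4 double bonds (each 1 DoU), 1 triple bond (each 2 DoU) → 6 DoU from unsaturation.
Total DoU = 1 + 6 = 7.

7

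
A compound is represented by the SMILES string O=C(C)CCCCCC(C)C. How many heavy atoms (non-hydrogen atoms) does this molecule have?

Every atom symbol written in the SMILES (organic subset) is one heavy atom; implicit H are not written.
Heavy atoms by element → C:10, O:1.
Total: 11.

11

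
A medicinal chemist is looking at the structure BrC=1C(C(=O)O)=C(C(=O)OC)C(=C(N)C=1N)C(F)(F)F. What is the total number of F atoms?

3

Scan the SMILES for F atoms (remember two-letter symbols like Cl and Br are single atoms).
Fluorine count: 3.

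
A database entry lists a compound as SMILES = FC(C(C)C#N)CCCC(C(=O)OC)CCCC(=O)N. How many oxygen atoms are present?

3

Scan the SMILES for O atoms (remember two-letter symbols like Cl and Br are single atoms).
Oxygen count: 3.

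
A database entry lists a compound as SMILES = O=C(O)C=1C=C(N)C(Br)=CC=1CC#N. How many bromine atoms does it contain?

1

Scan the SMILES for Br atoms (remember two-letter symbols like Cl and Br are single atoms).
Bromine count: 1.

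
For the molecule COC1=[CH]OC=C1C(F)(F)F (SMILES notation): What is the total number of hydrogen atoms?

Walk through each heavy atom and fill implicit hydrogens from standard valence (C 4, N 3, O 2, S 2, halogen 1):
  atom 1: C, bond orders sum to 1 (valence 4) → 3 H
  atom 2: O, bond orders sum to 2 (valence 2) → 0 H
  atom 3: C, bond orders sum to 4 (valence 4) → 0 H
  atom 4: C with explicit H count 1
  atom 5: O, bond orders sum to 2 (valence 2) → 0 H
  atom 6: C, bond orders sum to 3 (valence 4) → 1 H
  atom 7: C, bond orders sum to 4 (valence 4) → 0 H
  atom 8: C, bond orders sum to 4 (valence 4) → 0 H
  atom 9: F (halogen, monovalent) → 0 H
  atom 10: F (halogen, monovalent) → 0 H
  atom 11: F (halogen, monovalent) → 0 H
Total hydrogens: 5.

5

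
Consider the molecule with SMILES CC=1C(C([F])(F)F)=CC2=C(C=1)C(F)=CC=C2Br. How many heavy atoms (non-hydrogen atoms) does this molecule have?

17

Every atom symbol written in the SMILES (organic subset) is one heavy atom; implicit H are not written.
Heavy atoms by element → Br:1, C:12, F:4.
Total: 17.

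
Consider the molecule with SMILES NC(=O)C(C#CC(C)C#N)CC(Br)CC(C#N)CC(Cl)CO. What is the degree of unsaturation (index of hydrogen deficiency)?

Degree of unsaturation = (number of rings) + (number of π bonds).
Ring closures in the SMILES: 0.
π bonds: 1 double bond (each 1 DoU), 3 triple bonds (each 2 DoU) → 7 DoU from unsaturation.
Total DoU = 0 + 7 = 7.

7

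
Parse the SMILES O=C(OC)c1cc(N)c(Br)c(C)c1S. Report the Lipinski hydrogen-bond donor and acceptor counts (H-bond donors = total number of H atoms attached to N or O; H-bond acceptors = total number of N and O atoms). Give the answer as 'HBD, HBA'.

2, 3

Donors: find every N or O and count the H atoms it carries.
  atom 1 (O): bond orders sum to 2 → 0 H
  atom 3 (O): bond orders sum to 2 → 0 H
  atom 8 (N): bond orders sum to 1 → 2 H
Lipinski HBD = 2.
Acceptors: N atoms = 1, O atoms = 2 → HBA = 3.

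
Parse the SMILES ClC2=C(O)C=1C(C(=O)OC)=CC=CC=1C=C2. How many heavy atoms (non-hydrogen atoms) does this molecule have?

Every atom symbol written in the SMILES (organic subset) is one heavy atom; implicit H are not written.
Heavy atoms by element → C:12, Cl:1, O:3.
Total: 16.

16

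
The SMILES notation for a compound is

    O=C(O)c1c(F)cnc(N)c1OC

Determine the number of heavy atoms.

13

Every atom symbol written in the SMILES (organic subset) is one heavy atom; implicit H are not written.
Heavy atoms by element → C:7, F:1, N:2, O:3.
Total: 13.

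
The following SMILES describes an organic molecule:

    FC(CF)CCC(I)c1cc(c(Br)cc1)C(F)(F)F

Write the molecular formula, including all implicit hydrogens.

C12H11BrF5I

Walk through each heavy atom and fill implicit hydrogens from standard valence (C 4, N 3, O 2, S 2, halogen 1); for lowercase aromatic atoms, an aromatic c carries 1 H when it has two neighbours and 0 H with three, and aromatic n carries 0 H:
  atom 1: F (halogen, monovalent) → 0 H
  atom 2: C, bond orders sum to 3 (valence 4) → 1 H
  atom 3: C, bond orders sum to 2 (valence 4) → 2 H
  atom 4: F (halogen, monovalent) → 0 H
  atom 5: C, bond orders sum to 2 (valence 4) → 2 H
  atom 6: C, bond orders sum to 2 (valence 4) → 2 H
  atom 7: C, bond orders sum to 3 (valence 4) → 1 H
  atom 8: I (halogen, monovalent) → 0 H
  atom 9: aromatic c, 3 neighbours → 0 H
  atom 10: aromatic c, 2 neighbours → 1 H
  atom 11: aromatic c, 3 neighbours → 0 H
  atom 12: aromatic c, 3 neighbours → 0 H
  atom 13: Br (halogen, monovalent) → 0 H
  atom 14: aromatic c, 2 neighbours → 1 H
  atom 15: aromatic c, 2 neighbours → 1 H
  atom 16: C, bond orders sum to 4 (valence 4) → 0 H
  atom 17: F (halogen, monovalent) → 0 H
  atom 18: F (halogen, monovalent) → 0 H
  atom 19: F (halogen, monovalent) → 0 H
Totals → C:12, H:11, Br:1, F:5, I:1.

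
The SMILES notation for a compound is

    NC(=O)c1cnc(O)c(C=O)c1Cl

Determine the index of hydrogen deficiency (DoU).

Molecular formula: C7H5ClN2O3.
DoU = (2C + 2 + N − H − X) / 2, where X is the halogen count and O/S are ignored.
    = (2·7 + 2 + 2 − 5 − 1) / 2 = 12 / 2 = 6.

6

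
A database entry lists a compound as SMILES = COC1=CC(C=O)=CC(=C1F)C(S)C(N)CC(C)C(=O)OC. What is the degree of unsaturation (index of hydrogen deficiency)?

Degree of unsaturation = (number of rings) + (number of π bonds).
Ring closures in the SMILES: 1.
π bonds: 5 double bonds (each 1 DoU) → 5 DoU from unsaturation.
Total DoU = 1 + 5 = 6.

6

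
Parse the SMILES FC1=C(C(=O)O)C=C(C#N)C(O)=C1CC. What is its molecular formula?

C10H8FNO3

Walk through each heavy atom and fill implicit hydrogens from standard valence (C 4, N 3, O 2, S 2, halogen 1):
  atom 1: F (halogen, monovalent) → 0 H
  atom 2: C, bond orders sum to 4 (valence 4) → 0 H
  atom 3: C, bond orders sum to 4 (valence 4) → 0 H
  atom 4: C, bond orders sum to 4 (valence 4) → 0 H
  atom 5: O, bond orders sum to 2 (valence 2) → 0 H
  atom 6: O, bond orders sum to 1 (valence 2) → 1 H
  atom 7: C, bond orders sum to 3 (valence 4) → 1 H
  atom 8: C, bond orders sum to 4 (valence 4) → 0 H
  atom 9: C, bond orders sum to 4 (valence 4) → 0 H
  atom 10: N, bond orders sum to 3 (valence 3) → 0 H
  atom 11: C, bond orders sum to 4 (valence 4) → 0 H
  atom 12: O, bond orders sum to 1 (valence 2) → 1 H
  atom 13: C, bond orders sum to 4 (valence 4) → 0 H
  atom 14: C, bond orders sum to 2 (valence 4) → 2 H
  atom 15: C, bond orders sum to 1 (valence 4) → 3 H
Totals → C:10, H:8, F:1, N:1, O:3.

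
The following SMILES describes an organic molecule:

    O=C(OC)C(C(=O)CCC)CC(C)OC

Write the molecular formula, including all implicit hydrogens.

Walk through each heavy atom and fill implicit hydrogens from standard valence (C 4, N 3, O 2, S 2, halogen 1):
  atom 1: O, bond orders sum to 2 (valence 2) → 0 H
  atom 2: C, bond orders sum to 4 (valence 4) → 0 H
  atom 3: O, bond orders sum to 2 (valence 2) → 0 H
  atom 4: C, bond orders sum to 1 (valence 4) → 3 H
  atom 5: C, bond orders sum to 3 (valence 4) → 1 H
  atom 6: C, bond orders sum to 4 (valence 4) → 0 H
  atom 7: O, bond orders sum to 2 (valence 2) → 0 H
  atom 8: C, bond orders sum to 2 (valence 4) → 2 H
  atom 9: C, bond orders sum to 2 (valence 4) → 2 H
  atom 10: C, bond orders sum to 1 (valence 4) → 3 H
  atom 11: C, bond orders sum to 2 (valence 4) → 2 H
  atom 12: C, bond orders sum to 3 (valence 4) → 1 H
  atom 13: C, bond orders sum to 1 (valence 4) → 3 H
  atom 14: O, bond orders sum to 2 (valence 2) → 0 H
  atom 15: C, bond orders sum to 1 (valence 4) → 3 H
Totals → C:11, H:20, O:4.

C11H20O4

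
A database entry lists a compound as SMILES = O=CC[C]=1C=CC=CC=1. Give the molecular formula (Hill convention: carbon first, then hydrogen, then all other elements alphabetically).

Walk through each heavy atom and fill implicit hydrogens from standard valence (C 4, N 3, O 2, S 2, halogen 1):
  atom 1: O, bond orders sum to 2 (valence 2) → 0 H
  atom 2: C, bond orders sum to 3 (valence 4) → 1 H
  atom 3: C, bond orders sum to 2 (valence 4) → 2 H
  atom 4: C with explicit H count 0
  atom 5: C, bond orders sum to 3 (valence 4) → 1 H
  atom 6: C, bond orders sum to 3 (valence 4) → 1 H
  atom 7: C, bond orders sum to 3 (valence 4) → 1 H
  atom 8: C, bond orders sum to 3 (valence 4) → 1 H
  atom 9: C, bond orders sum to 3 (valence 4) → 1 H
Totals → C:8, H:8, O:1.

C8H8O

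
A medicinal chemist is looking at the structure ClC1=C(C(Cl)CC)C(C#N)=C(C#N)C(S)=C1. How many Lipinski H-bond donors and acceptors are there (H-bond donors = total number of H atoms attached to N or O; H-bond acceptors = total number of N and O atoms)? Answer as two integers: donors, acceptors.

Donors: find every N or O and count the H atoms it carries.
  atom 10 (N): bond orders sum to 3 → 0 H
  atom 13 (N): bond orders sum to 3 → 0 H
Lipinski HBD = 0.
Acceptors: N atoms = 2, O atoms = 0 → HBA = 2.

0, 2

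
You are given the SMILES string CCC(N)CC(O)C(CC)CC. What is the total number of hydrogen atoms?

23

Walk through each heavy atom and fill implicit hydrogens from standard valence (C 4, N 3, O 2, S 2, halogen 1):
  atom 1: C, bond orders sum to 1 (valence 4) → 3 H
  atom 2: C, bond orders sum to 2 (valence 4) → 2 H
  atom 3: C, bond orders sum to 3 (valence 4) → 1 H
  atom 4: N, bond orders sum to 1 (valence 3) → 2 H
  atom 5: C, bond orders sum to 2 (valence 4) → 2 H
  atom 6: C, bond orders sum to 3 (valence 4) → 1 H
  atom 7: O, bond orders sum to 1 (valence 2) → 1 H
  atom 8: C, bond orders sum to 3 (valence 4) → 1 H
  atom 9: C, bond orders sum to 2 (valence 4) → 2 H
  atom 10: C, bond orders sum to 1 (valence 4) → 3 H
  atom 11: C, bond orders sum to 2 (valence 4) → 2 H
  atom 12: C, bond orders sum to 1 (valence 4) → 3 H
Total hydrogens: 23.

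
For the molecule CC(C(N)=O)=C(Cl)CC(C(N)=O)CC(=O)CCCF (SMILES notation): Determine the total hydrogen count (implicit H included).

18

Walk through each heavy atom and fill implicit hydrogens from standard valence (C 4, N 3, O 2, S 2, halogen 1):
  atom 1: C, bond orders sum to 1 (valence 4) → 3 H
  atom 2: C, bond orders sum to 4 (valence 4) → 0 H
  atom 3: C, bond orders sum to 4 (valence 4) → 0 H
  atom 4: N, bond orders sum to 1 (valence 3) → 2 H
  atom 5: O, bond orders sum to 2 (valence 2) → 0 H
  atom 6: C, bond orders sum to 4 (valence 4) → 0 H
  atom 7: Cl (halogen, monovalent) → 0 H
  atom 8: C, bond orders sum to 2 (valence 4) → 2 H
  atom 9: C, bond orders sum to 3 (valence 4) → 1 H
  atom 10: C, bond orders sum to 4 (valence 4) → 0 H
  atom 11: N, bond orders sum to 1 (valence 3) → 2 H
  atom 12: O, bond orders sum to 2 (valence 2) → 0 H
  atom 13: C, bond orders sum to 2 (valence 4) → 2 H
  atom 14: C, bond orders sum to 4 (valence 4) → 0 H
  atom 15: O, bond orders sum to 2 (valence 2) → 0 H
  atom 16: C, bond orders sum to 2 (valence 4) → 2 H
  atom 17: C, bond orders sum to 2 (valence 4) → 2 H
  atom 18: C, bond orders sum to 2 (valence 4) → 2 H
  atom 19: F (halogen, monovalent) → 0 H
Total hydrogens: 18.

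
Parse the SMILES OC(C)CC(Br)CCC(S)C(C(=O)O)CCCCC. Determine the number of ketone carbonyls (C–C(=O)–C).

0

Scan the SMILES for the ketone motif — none present.
Groups that are present: 1 carboxylic acid, 1 hydroxyl, 1 thiol.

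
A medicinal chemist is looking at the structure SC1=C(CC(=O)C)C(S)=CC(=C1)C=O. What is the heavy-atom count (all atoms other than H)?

Every atom symbol written in the SMILES (organic subset) is one heavy atom; implicit H are not written.
Heavy atoms by element → C:10, O:2, S:2.
Total: 14.

14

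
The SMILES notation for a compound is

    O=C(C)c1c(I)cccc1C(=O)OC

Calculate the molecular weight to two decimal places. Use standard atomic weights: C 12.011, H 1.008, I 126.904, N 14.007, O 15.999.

304.08 g/mol

First, the molecular formula is C10H9IO3 (counting implicit H from valence).
  C: 10 × 12.011 = 120.110
  H: 9 × 1.008 = 9.072
  I: 1 × 126.904 = 126.904
  O: 3 × 15.999 = 47.997
Sum: 10×12.011 + 9×1.008 + 1×126.904 + 3×15.999 = 304.083 → 304.08 g/mol.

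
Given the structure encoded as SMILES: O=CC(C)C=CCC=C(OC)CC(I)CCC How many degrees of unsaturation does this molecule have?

3

Degree of unsaturation = (number of rings) + (number of π bonds).
Ring closures in the SMILES: 0.
π bonds: 3 double bonds (each 1 DoU) → 3 DoU from unsaturation.
Total DoU = 0 + 3 = 3.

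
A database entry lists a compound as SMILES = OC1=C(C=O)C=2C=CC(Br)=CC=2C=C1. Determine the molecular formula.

Walk through each heavy atom and fill implicit hydrogens from standard valence (C 4, N 3, O 2, S 2, halogen 1):
  atom 1: O, bond orders sum to 1 (valence 2) → 1 H
  atom 2: C, bond orders sum to 4 (valence 4) → 0 H
  atom 3: C, bond orders sum to 4 (valence 4) → 0 H
  atom 4: C, bond orders sum to 3 (valence 4) → 1 H
  atom 5: O, bond orders sum to 2 (valence 2) → 0 H
  atom 6: C, bond orders sum to 4 (valence 4) → 0 H
  atom 7: C, bond orders sum to 3 (valence 4) → 1 H
  atom 8: C, bond orders sum to 3 (valence 4) → 1 H
  atom 9: C, bond orders sum to 4 (valence 4) → 0 H
  atom 10: Br (halogen, monovalent) → 0 H
  atom 11: C, bond orders sum to 3 (valence 4) → 1 H
  atom 12: C, bond orders sum to 4 (valence 4) → 0 H
  atom 13: C, bond orders sum to 3 (valence 4) → 1 H
  atom 14: C, bond orders sum to 3 (valence 4) → 1 H
Totals → C:11, H:7, Br:1, O:2.
In Hill order: C11H7BrO2.

C11H7BrO2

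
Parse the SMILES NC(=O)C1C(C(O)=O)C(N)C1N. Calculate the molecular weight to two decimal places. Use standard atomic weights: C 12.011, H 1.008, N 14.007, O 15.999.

173.17 g/mol

First, the molecular formula is C6H11N3O3 (counting implicit H from valence).
  C: 6 × 12.011 = 72.066
  H: 11 × 1.008 = 11.088
  N: 3 × 14.007 = 42.021
  O: 3 × 15.999 = 47.997
Sum: 6×12.011 + 11×1.008 + 3×14.007 + 3×15.999 = 173.172 → 173.17 g/mol.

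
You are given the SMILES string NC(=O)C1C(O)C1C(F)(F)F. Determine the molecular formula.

C5H6F3NO2

Walk through each heavy atom and fill implicit hydrogens from standard valence (C 4, N 3, O 2, S 2, halogen 1):
  atom 1: N, bond orders sum to 1 (valence 3) → 2 H
  atom 2: C, bond orders sum to 4 (valence 4) → 0 H
  atom 3: O, bond orders sum to 2 (valence 2) → 0 H
  atom 4: C, bond orders sum to 3 (valence 4) → 1 H
  atom 5: C, bond orders sum to 3 (valence 4) → 1 H
  atom 6: O, bond orders sum to 1 (valence 2) → 1 H
  atom 7: C, bond orders sum to 3 (valence 4) → 1 H
  atom 8: C, bond orders sum to 4 (valence 4) → 0 H
  atom 9: F (halogen, monovalent) → 0 H
  atom 10: F (halogen, monovalent) → 0 H
  atom 11: F (halogen, monovalent) → 0 H
Totals → C:5, H:6, F:3, N:1, O:2.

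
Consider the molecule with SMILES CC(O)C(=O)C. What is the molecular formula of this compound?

Walk through each heavy atom and fill implicit hydrogens from standard valence (C 4, N 3, O 2, S 2, halogen 1):
  atom 1: C, bond orders sum to 1 (valence 4) → 3 H
  atom 2: C, bond orders sum to 3 (valence 4) → 1 H
  atom 3: O, bond orders sum to 1 (valence 2) → 1 H
  atom 4: C, bond orders sum to 4 (valence 4) → 0 H
  atom 5: O, bond orders sum to 2 (valence 2) → 0 H
  atom 6: C, bond orders sum to 1 (valence 4) → 3 H
Totals → C:4, H:8, O:2.

C4H8O2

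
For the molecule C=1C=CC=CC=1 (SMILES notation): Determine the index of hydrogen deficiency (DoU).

Degree of unsaturation = (number of rings) + (number of π bonds).
Ring closures in the SMILES: 1.
π bonds: 3 double bonds (each 1 DoU) → 3 DoU from unsaturation.
Total DoU = 1 + 3 = 4.

4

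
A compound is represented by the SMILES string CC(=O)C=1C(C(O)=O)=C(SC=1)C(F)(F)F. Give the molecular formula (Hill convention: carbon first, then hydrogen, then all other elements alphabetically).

C8H5F3O3S

Walk through each heavy atom and fill implicit hydrogens from standard valence (C 4, N 3, O 2, S 2, halogen 1):
  atom 1: C, bond orders sum to 1 (valence 4) → 3 H
  atom 2: C, bond orders sum to 4 (valence 4) → 0 H
  atom 3: O, bond orders sum to 2 (valence 2) → 0 H
  atom 4: C, bond orders sum to 4 (valence 4) → 0 H
  atom 5: C, bond orders sum to 4 (valence 4) → 0 H
  atom 6: C, bond orders sum to 4 (valence 4) → 0 H
  atom 7: O, bond orders sum to 1 (valence 2) → 1 H
  atom 8: O, bond orders sum to 2 (valence 2) → 0 H
  atom 9: C, bond orders sum to 4 (valence 4) → 0 H
  atom 10: S, bond orders sum to 2 (valence 2) → 0 H
  atom 11: C, bond orders sum to 3 (valence 4) → 1 H
  atom 12: C, bond orders sum to 4 (valence 4) → 0 H
  atom 13: F (halogen, monovalent) → 0 H
  atom 14: F (halogen, monovalent) → 0 H
  atom 15: F (halogen, monovalent) → 0 H
Totals → C:8, H:5, F:3, O:3, S:1.
In Hill order: C8H5F3O3S.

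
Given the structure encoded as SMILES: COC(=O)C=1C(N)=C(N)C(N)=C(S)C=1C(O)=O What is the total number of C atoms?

Count every carbon token in the SMILES (each C, including those in ring-closure positions and inside branches).
Carbon count: 9.

9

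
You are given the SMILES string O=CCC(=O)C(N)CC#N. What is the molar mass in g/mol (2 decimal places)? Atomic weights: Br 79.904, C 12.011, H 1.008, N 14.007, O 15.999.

First, the molecular formula is C6H8N2O2 (counting implicit H from valence).
  C: 6 × 12.011 = 72.066
  H: 8 × 1.008 = 8.064
  N: 2 × 14.007 = 28.014
  O: 2 × 15.999 = 31.998
Sum: 6×12.011 + 8×1.008 + 2×14.007 + 2×15.999 = 140.142 → 140.14 g/mol.

140.14 g/mol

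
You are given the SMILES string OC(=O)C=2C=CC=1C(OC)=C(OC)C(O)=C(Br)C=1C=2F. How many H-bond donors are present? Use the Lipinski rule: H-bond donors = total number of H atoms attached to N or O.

Donors: find every N or O and count the H atoms it carries.
  atom 1 (O): bond orders sum to 1 → 1 H
  atom 3 (O): bond orders sum to 2 → 0 H
  atom 9 (O): bond orders sum to 2 → 0 H
  atom 12 (O): bond orders sum to 2 → 0 H
  atom 15 (O): bond orders sum to 1 → 1 H
Lipinski HBD = 2.

2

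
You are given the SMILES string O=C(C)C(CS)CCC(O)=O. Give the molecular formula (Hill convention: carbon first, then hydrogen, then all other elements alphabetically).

Walk through each heavy atom and fill implicit hydrogens from standard valence (C 4, N 3, O 2, S 2, halogen 1):
  atom 1: O, bond orders sum to 2 (valence 2) → 0 H
  atom 2: C, bond orders sum to 4 (valence 4) → 0 H
  atom 3: C, bond orders sum to 1 (valence 4) → 3 H
  atom 4: C, bond orders sum to 3 (valence 4) → 1 H
  atom 5: C, bond orders sum to 2 (valence 4) → 2 H
  atom 6: S, bond orders sum to 1 (valence 2) → 1 H
  atom 7: C, bond orders sum to 2 (valence 4) → 2 H
  atom 8: C, bond orders sum to 2 (valence 4) → 2 H
  atom 9: C, bond orders sum to 4 (valence 4) → 0 H
  atom 10: O, bond orders sum to 1 (valence 2) → 1 H
  atom 11: O, bond orders sum to 2 (valence 2) → 0 H
Totals → C:7, H:12, O:3, S:1.
In Hill order: C7H12O3S.

C7H12O3S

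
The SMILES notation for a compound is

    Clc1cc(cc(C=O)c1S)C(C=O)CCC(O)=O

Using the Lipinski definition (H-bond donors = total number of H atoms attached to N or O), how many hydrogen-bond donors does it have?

1

Donors: find every N or O and count the H atoms it carries.
  atom 8 (O): bond orders sum to 2 → 0 H
  atom 13 (O): bond orders sum to 2 → 0 H
  atom 17 (O): bond orders sum to 1 → 1 H
  atom 18 (O): bond orders sum to 2 → 0 H
Lipinski HBD = 1.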